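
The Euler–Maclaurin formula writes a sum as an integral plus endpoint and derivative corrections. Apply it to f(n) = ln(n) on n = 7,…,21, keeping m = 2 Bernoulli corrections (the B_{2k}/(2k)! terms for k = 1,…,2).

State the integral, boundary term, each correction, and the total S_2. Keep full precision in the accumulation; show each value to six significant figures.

S_2 ≈ 38.8009

The integral term ∫_7^21 ln(x) dx = 36.3136.
Endpoint term: (f(7) + f(21))/2 = (1.94591 + 3.04452)/2 = 2.49522.
So far: 38.8088.
Correction k=1: B_{2}/2! · (f^{(1)}(21) − f^{(1)}(7)) = 1/12 · (0.0476190 − 0.142857) = -0.00793651.
Running total after k=1: 38.8009.
Correction k=2: B_{4}/4! · (f^{(3)}(21) − f^{(3)}(7)) = −1/720 · (0.000215959 − 0.00583090) = 7.79853e-06.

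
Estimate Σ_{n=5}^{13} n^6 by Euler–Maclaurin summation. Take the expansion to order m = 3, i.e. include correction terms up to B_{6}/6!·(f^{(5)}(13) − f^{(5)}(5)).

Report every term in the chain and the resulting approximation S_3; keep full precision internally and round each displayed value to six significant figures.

S_3 ≈ 1.15579e+07

∫_5^13 x^6 dx evaluates to 8.95291e+06.
½[f(5) + f(13)] = ½[15625.0 + 4.82681e+06] = 2.42122e+06.
Integral + boundary = 1.13741e+07.
Order-1 term: 1/12 · (2.22776e+06 − 18750.0) = 184084.
Running total after k=1: 1.15582e+07.
Order-2 term: −1/720 · (263640 − 15000.0) = -345.333.
Running total after k=2: 1.15579e+07.
Order-3 term: 1/30240 · (9360.00 − 3600.00) = 0.190476.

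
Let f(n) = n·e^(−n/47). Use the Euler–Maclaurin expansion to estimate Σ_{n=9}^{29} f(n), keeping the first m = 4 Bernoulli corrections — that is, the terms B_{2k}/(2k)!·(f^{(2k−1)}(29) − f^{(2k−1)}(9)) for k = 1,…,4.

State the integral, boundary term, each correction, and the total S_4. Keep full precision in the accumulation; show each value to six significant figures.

S_4 ≈ 257.548

The integral term ∫_9^29 x·e^(−x/47) dx = 246.047.
Boundary: ½(f(9) + f(29)) = ½(7.43156 + 15.6469) = 11.5392.
Running total after boundary: 257.587.
Order-1 term: 1/12 · (0.206636 − 0.667610) = -0.0384145.
After k=1: 257.548.
Order-2 term: −1/720 · (0.000582044 − 0.00104983) = 6.49699e-07.
After k=2: 257.548.
Order-3 term: 1/30240 · (4.84629e-07 − 8.13685e-07) = -1.08815e-11.
After k=3: 257.548.
Order-4 term: −1/1209600 · (3.19497e-10 − 5.21558e-10) = 1.67047e-16.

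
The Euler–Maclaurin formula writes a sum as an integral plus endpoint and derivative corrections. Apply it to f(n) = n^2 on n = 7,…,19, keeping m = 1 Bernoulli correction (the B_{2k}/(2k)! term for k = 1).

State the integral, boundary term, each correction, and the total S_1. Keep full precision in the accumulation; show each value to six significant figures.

∫_7^19 x^2 dx evaluates to 2172.00.
½[f(7) + f(19)] = ½[49.0000 + 361.000] = 205.000.
Running total after boundary: 2377.00.
Correction k=1: B_{2}/2! · (f^{(1)}(19) − f^{(1)}(7)) = 1/12 · (38.0000 − 14.0000) = 2.00000.

S_1 ≈ 2379.00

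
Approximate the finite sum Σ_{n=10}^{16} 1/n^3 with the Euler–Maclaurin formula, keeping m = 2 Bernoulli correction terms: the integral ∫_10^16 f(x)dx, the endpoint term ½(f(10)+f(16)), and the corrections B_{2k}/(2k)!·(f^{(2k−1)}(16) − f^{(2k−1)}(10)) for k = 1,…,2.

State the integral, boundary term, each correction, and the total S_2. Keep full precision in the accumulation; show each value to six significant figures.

∫_10^16 1/x^3 dx evaluates to 0.00304688.
Boundary: ½(f(10) + f(16)) = ½(0.00100000 + 0.000244141) = 0.000622070.
Running total after boundary: 0.00366895.
Correction k=1: B_{2}/2! · (f^{(1)}(16) − f^{(1)}(10)) = 1/12 · (-4.57764e-05 − (-0.000300000)) = 2.11853e-05.
After k=1: 0.00369013.
Correction k=2: B_{4}/4! · (f^{(3)}(16) − f^{(3)}(10)) = −1/720 · (-3.57628e-06 − (-6.00000e-05)) = -7.83663e-08.

S_2 ≈ 0.00369005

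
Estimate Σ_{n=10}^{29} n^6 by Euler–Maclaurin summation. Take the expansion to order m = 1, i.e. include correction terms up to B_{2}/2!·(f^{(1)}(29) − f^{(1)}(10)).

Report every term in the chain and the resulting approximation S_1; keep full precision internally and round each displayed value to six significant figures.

S_1 ≈ 2.77096e+09

∫_10^29 x^6 dx evaluates to 2.46284e+09.
Endpoint term: (f(10) + f(29))/2 = (1.00000e+06 + 5.94823e+08)/2 = 2.97912e+08.
So far: 2.76075e+09.
Order-1 term: 1/12 · (1.23067e+08 − 600000) = 1.02056e+07.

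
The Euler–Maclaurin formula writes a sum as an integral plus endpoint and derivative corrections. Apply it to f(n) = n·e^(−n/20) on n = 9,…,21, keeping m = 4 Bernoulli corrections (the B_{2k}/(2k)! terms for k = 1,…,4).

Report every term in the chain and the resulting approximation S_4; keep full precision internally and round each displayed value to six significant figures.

The integral term ∫_9^21 x·e^(−x/20) dx = 82.8754.
Boundary: ½(f(9) + f(21)) = ½(5.73865 + 7.34869) = 6.54367.
Running total after boundary: 89.4190.
Order-1 term: 1/12 · (-0.0174969 − 0.350695) = -0.0306827.
Running total after k=1: 89.3884.
Order-2 term: −1/720 · (0.00170595 − 0.00406488) = 3.27630e-06.
Running total after k=2: 89.3884.
Order-3 term: 1/30240 · (8.63909e-06 − 1.81326e-05) = -3.13937e-10.
Running total after k=3: 89.3884.
Order-4 term: −1/1209600 · (3.25333e-08 − 6.52573e-08) = 2.70536e-14.

S_4 ≈ 89.3884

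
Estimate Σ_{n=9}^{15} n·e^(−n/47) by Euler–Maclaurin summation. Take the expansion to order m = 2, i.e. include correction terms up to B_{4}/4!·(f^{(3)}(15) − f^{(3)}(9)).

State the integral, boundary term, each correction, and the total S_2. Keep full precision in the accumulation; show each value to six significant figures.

The integral term ∫_9^15 x·e^(−x/47) dx = 55.5173.
½[f(9) + f(15)] = ½[7.43156 + 10.9015] = 9.16653.
So far: 64.6838.
Order-1 term: 1/12 · (0.494820 − 0.667610) = -0.0143992.
Running total after k=1: 64.6694.
Order-2 term: −1/720 · (0.000882008 − 0.00104983) = 2.33082e-07.

S_2 ≈ 64.6694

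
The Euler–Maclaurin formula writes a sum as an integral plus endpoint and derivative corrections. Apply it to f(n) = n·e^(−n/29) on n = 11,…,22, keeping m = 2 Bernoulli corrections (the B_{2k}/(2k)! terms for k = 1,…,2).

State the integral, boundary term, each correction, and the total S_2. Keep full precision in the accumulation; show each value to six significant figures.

S_2 ≈ 110.082

The integral term ∫_11^22 x·e^(−x/29) dx = 101.193.
Endpoint term: (f(11) + f(22))/2 = (7.52767 + 10.3029)/2 = 8.91526.
So far: 110.108.
k=1: B_{2}/(2)! × [f^{(1)}(22) − f^{(1)}(11)] = 1/12 × (0.113041 − 0.424759) = -0.0259765.
Partial sum through k=1: 110.082.
k=2: B_{4}/(4)! × [f^{(3)}(22) − f^{(3)}(11)] = −1/720 × (0.00124811 − 0.00213249) = 1.22830e-06.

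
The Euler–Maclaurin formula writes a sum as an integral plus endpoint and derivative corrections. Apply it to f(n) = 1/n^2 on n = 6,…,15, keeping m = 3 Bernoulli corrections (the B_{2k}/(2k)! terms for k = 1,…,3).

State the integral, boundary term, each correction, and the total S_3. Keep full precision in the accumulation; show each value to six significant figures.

S_3 ≈ 0.116829

Integral: ∫_6^15 1/x^2 dx = 0.100000.
Endpoint term: (f(6) + f(15))/2 = (0.0277778 + 0.00444444)/2 = 0.0161111.
Running total after boundary: 0.116111.
Order-1 term: 1/12 · (-0.000592593 − (-0.00925926)) = 0.000722222.
After k=1: 0.116833.
Order-2 term: −1/720 · (-3.16049e-05 − (-0.00308642)) = -4.24280e-06.
After k=2: 0.116829.
Order-3 term: 1/30240 · (-4.21399e-06 − (-0.00257202)) = 8.49141e-08.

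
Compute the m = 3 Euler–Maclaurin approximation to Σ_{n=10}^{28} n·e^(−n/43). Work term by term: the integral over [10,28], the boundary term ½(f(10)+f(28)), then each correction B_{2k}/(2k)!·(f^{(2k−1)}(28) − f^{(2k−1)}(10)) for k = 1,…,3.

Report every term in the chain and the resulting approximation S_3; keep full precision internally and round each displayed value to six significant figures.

The integral term ∫_10^28 x·e^(−x/43) dx = 214.162.
Boundary: ½(f(10) + f(28)) = ½(7.92504 + 14.6003) = 11.2627.
So far: 225.425.
k=1: B_{2}/(2)! × [f^{(1)}(28) − f^{(1)}(10)] = 1/12 × (0.181897 − 0.608200) = -0.0355253.
After k=1: 225.389.
k=2: B_{4}/(4)! × [f^{(3)}(28) − f^{(3)}(10)] = −1/720 × (0.000662399 − 0.00118616) = 7.27444e-07.
After k=2: 225.389.
k=3: B_{6}/(6)! × [f^{(5)}(28) − f^{(5)}(10)] = 1/30240 × (6.63289e-07 − 1.10513e-06) = -1.46111e-11.

S_3 ≈ 225.389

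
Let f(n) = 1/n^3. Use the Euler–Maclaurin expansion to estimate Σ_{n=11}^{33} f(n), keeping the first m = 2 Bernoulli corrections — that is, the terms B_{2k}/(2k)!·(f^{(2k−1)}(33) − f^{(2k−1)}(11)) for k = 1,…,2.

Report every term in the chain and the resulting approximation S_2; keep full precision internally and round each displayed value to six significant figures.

S_2 ≈ 0.00407948

∫_11^33 1/x^3 dx evaluates to 0.00367309.
½[f(11) + f(33)] = ½[0.000751315 + 2.78265e-05] = 0.000389571.
Running total after boundary: 0.00406267.
Correction k=1: B_{2}/2! · (f^{(1)}(33) − f^{(1)}(11)) = 1/12 · (-2.52968e-06 − (-0.000204904)) = 1.68645e-05.
Partial sum through k=1: 0.00407953.
Correction k=2: B_{4}/4! · (f^{(3)}(33) − f^{(3)}(11)) = −1/720 · (-4.64588e-08 − (-3.38684e-05)) = -4.69750e-08.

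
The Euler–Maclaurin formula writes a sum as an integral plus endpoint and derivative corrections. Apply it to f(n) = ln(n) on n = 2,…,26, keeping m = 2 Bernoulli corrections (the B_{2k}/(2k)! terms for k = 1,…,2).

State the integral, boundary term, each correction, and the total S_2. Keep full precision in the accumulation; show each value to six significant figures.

S_2 ≈ 61.2617

∫_2^26 ln(x) dx evaluates to 59.3242.
Boundary: ½(f(2) + f(26)) = ½(0.693147 + 3.25810) = 1.97562.
So far: 61.2998.
Correction k=1: B_{2}/2! · (f^{(1)}(26) − f^{(1)}(2)) = 1/12 · (0.0384615 − 0.500000) = -0.0384615.
After k=1: 61.2614.
Correction k=2: B_{4}/4! · (f^{(3)}(26) − f^{(3)}(2)) = −1/720 · (0.000113792 − 0.250000) = 0.000347064.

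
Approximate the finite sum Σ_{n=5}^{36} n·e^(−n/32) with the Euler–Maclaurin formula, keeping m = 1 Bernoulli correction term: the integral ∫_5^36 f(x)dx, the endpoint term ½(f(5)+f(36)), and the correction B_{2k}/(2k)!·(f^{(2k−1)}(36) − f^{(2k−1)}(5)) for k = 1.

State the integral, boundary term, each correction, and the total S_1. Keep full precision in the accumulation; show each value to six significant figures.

S_1 ≈ 314.204

The integral term ∫_5^36 x·e^(−x/32) dx = 306.285.
Boundary: ½(f(5) + f(36)) = ½(4.27673 + 11.6875) = 7.98211.
Integral + boundary = 314.267.
Correction k=1: B_{2}/2! · (f^{(1)}(36) − f^{(1)}(5)) = 1/12 · (-0.0405816 − 0.721698) = -0.0635233.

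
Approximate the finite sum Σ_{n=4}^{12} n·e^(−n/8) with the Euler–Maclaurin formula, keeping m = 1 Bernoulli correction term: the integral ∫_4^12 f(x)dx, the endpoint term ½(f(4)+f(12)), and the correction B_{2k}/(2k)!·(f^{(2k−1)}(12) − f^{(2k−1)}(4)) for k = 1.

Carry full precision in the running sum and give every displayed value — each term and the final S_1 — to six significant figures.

S_1 ≈ 25.0434

Integral: ∫_4^12 x·e^(−x/8) dx = 22.5261.
Boundary: ½(f(4) + f(12)) = ½(2.42612 + 2.67756) = 2.55184.
Running total after boundary: 25.0780.
Order-1 term: 1/12 · (-0.111565 − 0.303265) = -0.0345692.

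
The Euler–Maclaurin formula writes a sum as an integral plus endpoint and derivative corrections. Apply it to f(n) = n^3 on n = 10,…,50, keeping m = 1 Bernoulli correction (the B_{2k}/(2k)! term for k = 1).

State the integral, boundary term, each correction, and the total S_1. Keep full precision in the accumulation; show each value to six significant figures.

∫_10^50 x^3 dx evaluates to 1.56000e+06.
Boundary: ½(f(10) + f(50)) = ½(1000.00 + 125000) = 63000.0.
Integral + boundary = 1.62300e+06.
Correction k=1: B_{2}/2! · (f^{(1)}(50) − f^{(1)}(10)) = 1/12 · (7500.00 − 300.000) = 600.000.

S_1 ≈ 1.62360e+06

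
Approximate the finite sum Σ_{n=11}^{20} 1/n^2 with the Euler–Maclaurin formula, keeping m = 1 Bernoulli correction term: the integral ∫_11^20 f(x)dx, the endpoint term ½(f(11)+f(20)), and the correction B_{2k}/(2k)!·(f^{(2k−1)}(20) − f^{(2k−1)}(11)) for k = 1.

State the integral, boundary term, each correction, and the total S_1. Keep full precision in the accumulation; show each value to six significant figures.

S_1 ≈ 0.0463957

Integral: ∫_11^20 1/x^2 dx = 0.0409091.
½[f(11) + f(20)] = ½[0.00826446 + 0.00250000] = 0.00538223.
So far: 0.0462913.
Correction k=1: B_{2}/2! · (f^{(1)}(20) − f^{(1)}(11)) = 1/12 · (-0.000250000 − (-0.00150263)) = 0.000104386.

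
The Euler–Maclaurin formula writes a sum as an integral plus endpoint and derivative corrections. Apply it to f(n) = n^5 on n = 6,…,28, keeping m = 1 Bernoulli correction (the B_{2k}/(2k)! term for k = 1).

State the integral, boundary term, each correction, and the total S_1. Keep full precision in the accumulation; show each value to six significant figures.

S_1 ≈ 8.91719e+07

∫_6^28 x^5 dx evaluates to 8.03073e+07.
Boundary: ½(f(6) + f(28)) = ½(7776.00 + 1.72104e+07) = 8.60907e+06.
So far: 8.89163e+07.
Order-1 term: 1/12 · (3.07328e+06 − 6480.00) = 255567.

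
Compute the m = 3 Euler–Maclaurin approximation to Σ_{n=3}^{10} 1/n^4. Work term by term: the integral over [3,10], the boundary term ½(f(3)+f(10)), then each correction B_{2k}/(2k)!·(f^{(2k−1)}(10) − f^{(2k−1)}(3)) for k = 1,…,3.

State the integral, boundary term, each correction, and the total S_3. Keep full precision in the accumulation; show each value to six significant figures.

S_3 ≈ 0.0195387

Integral: ∫_3^10 1/x^4 dx = 0.0120123.
Endpoint term: (f(3) + f(10))/2 = (0.0123457 + 0.000100000)/2 = 0.00622284.
So far: 0.0182352.
Order-1 term: 1/12 · (-4.00000e-05 − (-0.0164609)) = 0.00136841.
Running total after k=1: 0.0196036.
Order-2 term: −1/720 · (-1.20000e-05 − (-0.0548697)) = -7.61912e-05.
Running total after k=2: 0.0195274.
Order-3 term: 1/30240 · (-6.72000e-06 − (-0.341411)) = 1.12898e-05.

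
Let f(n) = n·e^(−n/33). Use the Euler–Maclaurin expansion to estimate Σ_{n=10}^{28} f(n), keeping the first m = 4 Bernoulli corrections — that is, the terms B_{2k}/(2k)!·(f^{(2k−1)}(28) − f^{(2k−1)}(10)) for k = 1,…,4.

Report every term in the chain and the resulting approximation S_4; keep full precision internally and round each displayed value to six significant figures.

Integral: ∫_10^28 x·e^(−x/33) dx = 186.349.
Boundary: ½(f(10) + f(28)) = ½(7.38577 + 11.9858) = 9.68577.
Running total after boundary: 196.035.
Order-1 term: 1/12 · (0.0648580 − 0.514766) = -0.0374923.
Running total after k=1: 195.998.
Order-2 term: −1/720 · (0.000845715 − 0.00182913) = 1.36585e-06.
Running total after k=2: 195.998.
Order-3 term: 1/30240 · (1.49851e-06 − 2.92521e-06) = -4.71795e-11.
Running total after k=3: 195.998.
Order-4 term: −1/1209600 · (2.03895e-09 − 3.82993e-09) = 1.48064e-15.

S_4 ≈ 195.998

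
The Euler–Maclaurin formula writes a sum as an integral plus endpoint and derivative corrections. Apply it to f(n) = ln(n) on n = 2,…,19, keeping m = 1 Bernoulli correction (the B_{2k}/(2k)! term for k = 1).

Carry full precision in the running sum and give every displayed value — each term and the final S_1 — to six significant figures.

The integral term ∫_2^19 ln(x) dx = 37.5580.
Boundary: ½(f(2) + f(19)) = ½(0.693147 + 2.94444) = 1.81879.
Integral + boundary = 39.3768.
k=1: B_{2}/(2)! × [f^{(1)}(19) − f^{(1)}(2)] = 1/12 × (0.0526316 − 0.500000) = -0.0372807.

S_1 ≈ 39.3396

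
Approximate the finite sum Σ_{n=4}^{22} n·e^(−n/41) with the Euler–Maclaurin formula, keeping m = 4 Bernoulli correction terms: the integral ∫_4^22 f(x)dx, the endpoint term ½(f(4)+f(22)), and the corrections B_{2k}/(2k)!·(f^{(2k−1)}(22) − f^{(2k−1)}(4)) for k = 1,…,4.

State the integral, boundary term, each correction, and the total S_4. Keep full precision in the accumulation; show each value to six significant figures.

∫_4^22 x·e^(−x/41) dx evaluates to 163.114.
Endpoint term: (f(4) + f(22))/2 = (3.62819 + 12.8643)/2 = 8.24625.
Integral + boundary = 171.361.
Correction k=1: B_{2}/2! · (f^{(1)}(22) − f^{(1)}(4)) = 1/12 · (0.270978 − 0.818555) = -0.0456314.
After k=1: 171.315.
Correction k=2: B_{4}/4! · (f^{(3)}(22) − f^{(3)}(4)) = −1/720 · (0.000856907 − 0.00156612) = 9.85019e-07.
After k=2: 171.315.
Correction k=3: B_{6}/6! · (f^{(5)}(22) − f^{(5)}(4)) = 1/30240 · (9.23625e-07 − 1.57364e-06) = -2.14953e-11.
After k=3: 171.315.
Correction k=4: B_{8}/8! · (f^{(7)}(22) − f^{(7)}(4)) = −1/1209600 · (7.95651e-10 − 1.31804e-09) = 4.31871e-16.

S_4 ≈ 171.315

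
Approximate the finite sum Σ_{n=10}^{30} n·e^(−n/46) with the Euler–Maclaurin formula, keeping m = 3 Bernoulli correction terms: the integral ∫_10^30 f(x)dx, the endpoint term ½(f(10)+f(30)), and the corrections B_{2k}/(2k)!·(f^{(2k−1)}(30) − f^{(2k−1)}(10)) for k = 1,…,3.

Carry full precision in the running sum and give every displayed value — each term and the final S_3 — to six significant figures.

S_3 ≈ 263.379

Integral: ∫_10^30 x·e^(−x/46) dx = 251.580.
Boundary: ½(f(10) + f(30)) = ½(8.04615 + 15.6274) = 11.8368.
So far: 263.416.
Order-1 term: 1/12 · (0.181187 − 0.629699) = -0.0373760.
Partial sum through k=1: 263.379.
Order-2 term: −1/720 · (0.000577983 − 0.00105809) = 6.66823e-07.
Partial sum through k=2: 263.379.
Order-3 term: 1/30240 · (5.05831e-07 − 8.59452e-07) = -1.16938e-11.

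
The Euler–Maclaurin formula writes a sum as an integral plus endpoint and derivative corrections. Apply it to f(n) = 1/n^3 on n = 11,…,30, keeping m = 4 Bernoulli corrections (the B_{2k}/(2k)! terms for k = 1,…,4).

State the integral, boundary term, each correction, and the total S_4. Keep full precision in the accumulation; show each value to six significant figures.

S_4 ≈ 0.00398757

∫_11^30 1/x^3 dx evaluates to 0.00357668.
Endpoint term: (f(11) + f(30))/2 = (0.000751315 + 3.70370e-05)/2 = 0.000394176.
Integral + boundary = 0.00397085.
k=1: B_{2}/(2)! × [f^{(1)}(30) − f^{(1)}(11)] = 1/12 × (-3.70370e-06 − (-0.000204904)) = 1.67667e-05.
After k=1: 0.00398762.
k=2: B_{4}/(4)! × [f^{(3)}(30) − f^{(3)}(11)] = −1/720 × (-8.23045e-08 − (-3.38684e-05)) = -4.69252e-08.
After k=2: 0.00398757.
k=3: B_{6}/(6)! × [f^{(5)}(30) − f^{(5)}(11)] = 1/30240 × (-3.84088e-09 − (-1.17560e-05)) = 3.88629e-10.
After k=3: 0.00398757.
k=4: B_{8}/(8)! × [f^{(7)}(30) − f^{(7)}(11)] = −1/1209600 × (-3.07270e-10 − (-6.99530e-06)) = -5.78290e-12.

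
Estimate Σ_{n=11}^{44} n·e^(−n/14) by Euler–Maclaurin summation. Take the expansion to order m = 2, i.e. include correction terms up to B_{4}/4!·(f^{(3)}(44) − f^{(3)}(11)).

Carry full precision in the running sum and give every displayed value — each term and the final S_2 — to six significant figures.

S_2 ≈ 127.923

The integral term ∫_11^44 x·e^(−x/14) dx = 124.483.
Endpoint term: (f(11) + f(44))/2 = (5.01373 + 1.89901)/2 = 3.45637.
So far: 127.939.
k=1: B_{2}/(2)! × [f^{(1)}(44) − f^{(1)}(11)] = 1/12 × (-0.0924842 − 0.0976701) = -0.0158462.
After k=1: 127.923.
k=2: B_{4}/(4)! × [f^{(3)}(44) − f^{(3)}(11)] = −1/720 × (-3.14572e-05 − 0.00514928) = 7.19546e-06.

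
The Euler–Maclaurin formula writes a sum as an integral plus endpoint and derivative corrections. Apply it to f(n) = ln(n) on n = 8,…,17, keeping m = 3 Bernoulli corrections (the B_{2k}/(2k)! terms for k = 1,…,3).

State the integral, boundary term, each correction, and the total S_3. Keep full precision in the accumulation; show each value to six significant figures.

S_3 ≈ 24.9799

∫_8^17 ln(x) dx evaluates to 22.5291.
Boundary: ½(f(8) + f(17)) = ½(2.07944 + 2.83321) = 2.45633.
Integral + boundary = 24.9854.
Correction k=1: B_{2}/2! · (f^{(1)}(17) − f^{(1)}(8)) = 1/12 · (0.0588235 − 0.125000) = -0.00551471.
Running total after k=1: 24.9799.
Correction k=2: B_{4}/4! · (f^{(3)}(17) − f^{(3)}(8)) = −1/720 · (0.000407083 − 0.00390625) = 4.85995e-06.
Running total after k=2: 24.9799.
Correction k=3: B_{6}/6! · (f^{(5)}(17) − f^{(5)}(8)) = 1/30240 · (1.69031e-05 − 0.000732422) = -2.36613e-08.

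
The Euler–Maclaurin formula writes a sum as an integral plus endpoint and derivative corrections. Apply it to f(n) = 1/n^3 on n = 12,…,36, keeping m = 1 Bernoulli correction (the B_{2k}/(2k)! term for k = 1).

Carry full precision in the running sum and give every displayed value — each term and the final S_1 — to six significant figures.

S_1 ≈ 0.00339840

∫_12^36 1/x^3 dx evaluates to 0.00308642.
Boundary: ½(f(12) + f(36)) = ½(0.000578704 + 2.14335e-05) = 0.000300069.
So far: 0.00338649.
Correction k=1: B_{2}/2! · (f^{(1)}(36) − f^{(1)}(12)) = 1/12 · (-1.78612e-06 − (-0.000144676)) = 1.19075e-05.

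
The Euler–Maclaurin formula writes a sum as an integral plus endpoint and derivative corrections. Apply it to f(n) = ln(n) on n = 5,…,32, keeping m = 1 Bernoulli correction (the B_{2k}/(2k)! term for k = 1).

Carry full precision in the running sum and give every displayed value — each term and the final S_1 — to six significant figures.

∫_5^32 ln(x) dx evaluates to 75.8564.
Boundary: ½(f(5) + f(32)) = ½(1.60944 + 3.46574) = 2.53759.
So far: 78.3939.
Order-1 term: 1/12 · (0.0312500 − 0.200000) = -0.0140625.

S_1 ≈ 78.3799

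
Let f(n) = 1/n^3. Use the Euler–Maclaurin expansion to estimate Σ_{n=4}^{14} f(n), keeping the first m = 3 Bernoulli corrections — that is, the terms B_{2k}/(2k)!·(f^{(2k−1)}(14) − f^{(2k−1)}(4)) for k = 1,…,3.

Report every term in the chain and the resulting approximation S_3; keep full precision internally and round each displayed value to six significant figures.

S_3 ≈ 0.0376447

Integral: ∫_4^14 1/x^3 dx = 0.0286990.
Boundary: ½(f(4) + f(14)) = ½(0.0156250 + 0.000364431) = 0.00799472.
So far: 0.0366937.
k=1: B_{2}/(2)! × [f^{(1)}(14) − f^{(1)}(4)] = 1/12 × (-7.80925e-05 − (-0.0117188)) = 0.000970055.
After k=1: 0.0376638.
k=2: B_{4}/(4)! × [f^{(3)}(14) − f^{(3)}(4)] = −1/720 × (-7.96862e-06 − (-0.0146484)) = -2.03340e-05.
After k=2: 0.0376434.
k=3: B_{6}/(6)! × [f^{(5)}(14) − f^{(5)}(4)] = 1/30240 × (-1.70756e-06 − (-0.0384521)) = 1.27151e-06.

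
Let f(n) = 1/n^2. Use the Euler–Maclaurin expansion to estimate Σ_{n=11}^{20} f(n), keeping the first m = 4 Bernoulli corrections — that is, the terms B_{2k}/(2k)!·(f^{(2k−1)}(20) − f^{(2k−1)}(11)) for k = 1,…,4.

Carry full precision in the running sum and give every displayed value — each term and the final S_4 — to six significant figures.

∫_11^20 1/x^2 dx evaluates to 0.0409091.
½[f(11) + f(20)] = ½[0.00826446 + 0.00250000] = 0.00538223.
Integral + boundary = 0.0462913.
k=1: B_{2}/(2)! × [f^{(1)}(20) − f^{(1)}(11)] = 1/12 × (-0.000250000 − (-0.00150263)) = 0.000104386.
After k=1: 0.0463957.
k=2: B_{4}/(4)! × [f^{(3)}(20) − f^{(3)}(11)] = −1/720 × (-7.50000e-06 − (-0.000149021)) = -1.96557e-07.
After k=2: 0.0463955.
k=3: B_{6}/(6)! × [f^{(5)}(20) − f^{(5)}(11)] = 1/30240 × (-5.62500e-07 − (-3.69474e-05)) = 1.20320e-09.
After k=3: 0.0463955.
k=4: B_{8}/(8)! × [f^{(7)}(20) − f^{(7)}(11)] = −1/1209600 × (-7.87500e-08 − (-1.70996e-05)) = -1.40715e-11.

S_4 ≈ 0.0463955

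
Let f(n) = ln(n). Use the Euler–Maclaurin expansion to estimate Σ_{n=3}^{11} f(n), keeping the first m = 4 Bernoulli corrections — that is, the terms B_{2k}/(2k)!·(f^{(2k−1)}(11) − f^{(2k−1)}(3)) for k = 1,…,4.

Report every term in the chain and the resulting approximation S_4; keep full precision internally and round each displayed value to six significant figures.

S_4 ≈ 16.8092

Integral: ∫_3^11 ln(x) dx = 15.0810.
½[f(3) + f(11)] = ½[1.09861 + 2.39790] = 1.74825.
So far: 16.8293.
Correction k=1: B_{2}/2! · (f^{(1)}(11) − f^{(1)}(3)) = 1/12 · (0.0909091 − 0.333333) = -0.0202020.
Running total after k=1: 16.8091.
Correction k=2: B_{4}/4! · (f^{(3)}(11) − f^{(3)}(3)) = −1/720 · (0.00150263 − 0.0740741) = 0.000100794.
Running total after k=2: 16.8092.
Correction k=3: B_{6}/6! · (f^{(5)}(11) − f^{(5)}(3)) = 1/30240 · (0.000149021 − 0.0987654) = -3.26112e-06.
Running total after k=3: 16.8092.
Correction k=4: B_{8}/8! · (f^{(7)}(11) − f^{(7)}(3)) = −1/1209600 · (3.69474e-05 − 0.329218) = 2.72141e-07.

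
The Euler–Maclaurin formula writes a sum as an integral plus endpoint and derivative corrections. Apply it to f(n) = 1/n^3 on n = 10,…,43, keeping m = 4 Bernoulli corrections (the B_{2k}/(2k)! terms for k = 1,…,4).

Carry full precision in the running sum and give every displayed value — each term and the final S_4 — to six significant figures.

S_4 ≈ 0.00526072

The integral term ∫_10^43 1/x^3 dx = 0.00472958.
½[f(10) + f(43)] = ½[0.00100000 + 1.25775e-05] = 0.000506289.
Running total after boundary: 0.00523587.
k=1: B_{2}/(2)! × [f^{(1)}(43) − f^{(1)}(10)] = 1/12 × (-8.77501e-07 − (-0.000300000)) = 2.49269e-05.
After k=1: 0.00526080.
k=2: B_{4}/(4)! × [f^{(3)}(43) − f^{(3)}(10)] = −1/720 × (-9.49162e-09 − (-6.00000e-05)) = -8.33202e-08.
After k=2: 0.00526072.
k=3: B_{6}/(6)! × [f^{(5)}(43) − f^{(5)}(10)] = 1/30240 × (-2.15602e-10 − (-2.52000e-05)) = 8.33326e-10.
After k=3: 0.00526072.
k=4: B_{8}/(8)! × [f^{(7)}(43) − f^{(7)}(10)] = −1/1209600 × (-8.39554e-12 − (-1.81440e-05)) = -1.50000e-11.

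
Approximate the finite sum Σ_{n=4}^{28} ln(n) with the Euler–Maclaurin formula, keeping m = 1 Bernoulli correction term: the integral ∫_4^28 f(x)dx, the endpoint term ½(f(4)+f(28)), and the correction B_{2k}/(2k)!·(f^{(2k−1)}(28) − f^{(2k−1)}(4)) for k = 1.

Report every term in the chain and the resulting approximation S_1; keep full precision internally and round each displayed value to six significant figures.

Integral: ∫_4^28 ln(x) dx = 63.7565.
Endpoint term: (f(4) + f(28))/2 = (1.38629 + 3.33220)/2 = 2.35925.
Running total after boundary: 66.1158.
k=1: B_{2}/(2)! × [f^{(1)}(28) − f^{(1)}(4)] = 1/12 × (0.0357143 − 0.250000) = -0.0178571.

S_1 ≈ 66.0979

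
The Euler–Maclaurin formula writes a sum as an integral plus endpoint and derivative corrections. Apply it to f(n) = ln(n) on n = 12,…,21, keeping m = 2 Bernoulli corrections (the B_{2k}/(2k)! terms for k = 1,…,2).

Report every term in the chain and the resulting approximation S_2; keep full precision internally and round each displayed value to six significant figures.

S_2 ≈ 27.8778

The integral term ∫_12^21 ln(x) dx = 25.1161.
Endpoint term: (f(12) + f(21))/2 = (2.48491 + 3.04452)/2 = 2.76471.
So far: 27.8808.
Order-1 term: 1/12 · (0.0476190 − 0.0833333) = -0.00297619.
Running total after k=1: 27.8778.
Order-2 term: −1/720 · (0.000215959 − 0.00115741) = 1.30757e-06.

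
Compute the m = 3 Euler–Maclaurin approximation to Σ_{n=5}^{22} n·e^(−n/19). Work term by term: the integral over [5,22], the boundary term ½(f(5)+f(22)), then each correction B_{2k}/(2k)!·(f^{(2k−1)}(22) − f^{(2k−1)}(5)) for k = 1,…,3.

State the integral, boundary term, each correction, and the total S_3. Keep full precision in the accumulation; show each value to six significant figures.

Integral: ∫_5^22 x·e^(−x/19) dx = 105.771.
Boundary: ½(f(5) + f(22)) = ½(3.84310 + 6.91123) = 5.37717.
Running total after boundary: 111.148.
k=1: B_{2}/(2)! × [f^{(1)}(22) − f^{(1)}(5)] = 1/12 × (-0.0496021 − 0.566352) = -0.0513295.
Running total after k=1: 111.096.
k=2: B_{4}/(4)! × [f^{(3)}(22) − f^{(3)}(5)] = −1/720 × (0.00160302 − 0.00582713) = 5.86681e-06.
Running total after k=2: 111.096.
k=3: B_{6}/(6)! × [f^{(5)}(22) − f^{(5)}(5)] = 1/30240 × (9.26163e-06 − 2.79374e-05) = -6.17586e-10.

S_3 ≈ 111.096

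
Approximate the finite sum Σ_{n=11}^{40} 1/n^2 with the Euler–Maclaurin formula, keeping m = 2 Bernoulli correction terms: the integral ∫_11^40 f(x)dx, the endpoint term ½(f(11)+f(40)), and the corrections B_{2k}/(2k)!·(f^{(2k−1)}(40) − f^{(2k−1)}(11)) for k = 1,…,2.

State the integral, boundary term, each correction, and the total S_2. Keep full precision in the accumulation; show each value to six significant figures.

S_2 ≈ 0.0704762

Integral: ∫_11^40 1/x^2 dx = 0.0659091.
Endpoint term: (f(11) + f(40))/2 = (0.00826446 + 0.000625000)/2 = 0.00444473.
Integral + boundary = 0.0703538.
k=1: B_{2}/(2)! × [f^{(1)}(40) − f^{(1)}(11)] = 1/12 × (-3.12500e-05 − (-0.00150263)) = 0.000122615.
Running total after k=1: 0.0704764.
k=2: B_{4}/(4)! × [f^{(3)}(40) − f^{(3)}(11)] = −1/720 × (-2.34375e-07 − (-0.000149021)) = -2.06648e-07.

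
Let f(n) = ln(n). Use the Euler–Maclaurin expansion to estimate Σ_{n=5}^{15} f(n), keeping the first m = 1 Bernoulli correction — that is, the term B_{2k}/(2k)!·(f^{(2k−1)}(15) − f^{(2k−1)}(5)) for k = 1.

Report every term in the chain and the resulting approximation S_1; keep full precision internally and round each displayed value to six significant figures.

∫_5^15 ln(x) dx evaluates to 22.5736.
Boundary: ½(f(5) + f(15)) = ½(1.60944 + 2.70805) = 2.15874.
So far: 24.7323.
k=1: B_{2}/(2)! × [f^{(1)}(15) − f^{(1)}(5)] = 1/12 × (0.0666667 − 0.200000) = -0.0111111.

S_1 ≈ 24.7212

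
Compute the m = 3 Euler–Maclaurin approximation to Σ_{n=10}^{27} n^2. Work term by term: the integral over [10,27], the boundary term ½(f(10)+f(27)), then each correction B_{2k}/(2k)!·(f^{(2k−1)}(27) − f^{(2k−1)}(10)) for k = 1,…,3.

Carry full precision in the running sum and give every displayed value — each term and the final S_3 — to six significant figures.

S_3 ≈ 6645.00

The integral term ∫_10^27 x^2 dx = 6227.67.
½[f(10) + f(27)] = ½[100.000 + 729.000] = 414.500.
Integral + boundary = 6642.17.
k=1: B_{2}/(2)! × [f^{(1)}(27) − f^{(1)}(10)] = 1/12 × (54.0000 − 20.0000) = 2.83333.
After k=1: 6645.00.
k=2: B_{4}/(4)! × [f^{(3)}(27) − f^{(3)}(10)] = −1/720 × (0.00000 − 0.00000) = 0.00000.
After k=2: 6645.00.
k=3: B_{6}/(6)! × [f^{(5)}(27) − f^{(5)}(10)] = 1/30240 × (0.00000 − 0.00000) = 0.00000.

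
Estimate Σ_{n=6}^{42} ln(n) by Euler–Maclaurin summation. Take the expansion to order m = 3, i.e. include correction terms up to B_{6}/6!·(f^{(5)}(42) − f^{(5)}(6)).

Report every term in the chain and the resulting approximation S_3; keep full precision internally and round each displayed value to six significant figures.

S_3 ≈ 112.984

∫_6^42 ln(x) dx evaluates to 110.232.
Endpoint term: (f(6) + f(42))/2 = (1.79176 + 3.73767)/2 = 2.76471.
Integral + boundary = 112.996.
k=1: B_{2}/(2)! × [f^{(1)}(42) − f^{(1)}(6)] = 1/12 × (0.0238095 − 0.166667) = -0.0119048.
Partial sum through k=1: 112.984.
k=2: B_{4}/(4)! × [f^{(3)}(42) − f^{(3)}(6)] = −1/720 × (2.69949e-05 − 0.00925926) = 1.28226e-05.
Partial sum through k=2: 112.984.
k=3: B_{6}/(6)! × [f^{(5)}(42) − f^{(5)}(6)] = 1/30240 × (1.83639e-07 − 0.00308642) = -1.02058e-07.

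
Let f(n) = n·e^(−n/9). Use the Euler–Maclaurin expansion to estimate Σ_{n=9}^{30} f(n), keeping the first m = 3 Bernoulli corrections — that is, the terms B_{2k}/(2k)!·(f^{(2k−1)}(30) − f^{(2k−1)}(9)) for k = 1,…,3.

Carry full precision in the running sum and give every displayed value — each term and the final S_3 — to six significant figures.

Integral: ∫_9^30 x·e^(−x/9) dx = 47.0749.
½[f(9) + f(30)] = ½[3.31091 + 1.07022] = 2.19057.
Integral + boundary = 49.2655.
Correction k=1: B_{2}/2! · (f^{(1)}(30) − f^{(1)}(9)) = 1/12 · (-0.0832393 − 0.00000) = -0.00693661.
Partial sum through k=1: 49.2585.
Correction k=2: B_{4}/4! · (f^{(3)}(30) − f^{(3)}(9)) = −1/720 · (-0.000146807 − 0.00908344) = 1.28198e-05.
Partial sum through k=2: 49.2585.
Correction k=3: B_{6}/6! · (f^{(5)}(30) − f^{(5)}(9)) = 1/30240 · (9.06213e-06 − 0.000224283) = -7.11708e-09.

S_3 ≈ 49.2585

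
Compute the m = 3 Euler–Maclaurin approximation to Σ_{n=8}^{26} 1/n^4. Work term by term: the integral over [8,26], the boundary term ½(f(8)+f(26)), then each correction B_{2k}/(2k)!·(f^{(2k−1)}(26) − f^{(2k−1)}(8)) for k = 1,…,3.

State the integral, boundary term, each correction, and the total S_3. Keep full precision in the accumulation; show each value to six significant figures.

S_3 ≈ 0.000765308

Integral: ∫_8^26 1/x^4 dx = 0.000632076.
Boundary: ½(f(8) + f(26)) = ½(0.000244141 + 2.18830e-06) = 0.000123164.
So far: 0.000755241.
Order-1 term: 1/12 · (-3.36661e-07 − (-0.000122070)) = 1.01445e-05.
Partial sum through k=1: 0.000765385.
Order-2 term: −1/720 · (-1.49406e-08 − (-5.72205e-05)) = -7.94521e-08.
Partial sum through k=2: 0.000765306.
Order-3 term: 1/30240 · (-1.23768e-09 − (-5.00679e-05)) = 1.65564e-09.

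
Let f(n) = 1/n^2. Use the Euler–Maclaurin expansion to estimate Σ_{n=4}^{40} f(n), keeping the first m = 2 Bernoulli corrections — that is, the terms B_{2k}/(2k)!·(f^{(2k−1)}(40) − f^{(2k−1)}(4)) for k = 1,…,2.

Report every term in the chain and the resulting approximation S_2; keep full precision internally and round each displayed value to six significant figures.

The integral term ∫_4^40 1/x^2 dx = 0.225000.
½[f(4) + f(40)] = ½[0.0625000 + 0.000625000] = 0.0315625.
Integral + boundary = 0.256563.
Correction k=1: B_{2}/2! · (f^{(1)}(40) − f^{(1)}(4)) = 1/12 · (-3.12500e-05 − (-0.0312500)) = 0.00260156.
Running total after k=1: 0.259164.
Correction k=2: B_{4}/4! · (f^{(3)}(40) − f^{(3)}(4)) = −1/720 · (-2.34375e-07 − (-0.0234375)) = -3.25518e-05.

S_2 ≈ 0.259132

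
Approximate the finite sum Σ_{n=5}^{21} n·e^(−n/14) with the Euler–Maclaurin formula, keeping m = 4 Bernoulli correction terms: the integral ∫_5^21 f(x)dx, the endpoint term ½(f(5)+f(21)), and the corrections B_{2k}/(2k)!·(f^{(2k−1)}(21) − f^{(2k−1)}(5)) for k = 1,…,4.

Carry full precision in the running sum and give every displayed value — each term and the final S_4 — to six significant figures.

S_4 ≈ 80.8244

The integral term ∫_5^21 x·e^(−x/14) dx = 76.7791.
½[f(5) + f(21)] = ½[3.49836 + 4.68573] = 4.09205.
So far: 80.8712.
k=1: B_{2}/(2)! × [f^{(1)}(21) − f^{(1)}(5)] = 1/12 × (-0.111565 − 0.449789) = -0.0467795.
Partial sum through k=1: 80.8244.
k=2: B_{4}/(4)! × [f^{(3)}(21) − f^{(3)}(5)] = −1/720 × (0.00170763 − 0.00943436) = 1.07316e-05.
Partial sum through k=2: 80.8244.
k=3: B_{6}/(6)! × [f^{(5)}(21) − f^{(5)}(5)] = 1/30240 × (2.03289e-05 − 8.45606e-05) = -2.12406e-09.
Partial sum through k=3: 80.8244.
k=4: B_{8}/(8)! × [f^{(7)}(21) − f^{(7)}(5)] = −1/1209600 × (1.62987e-07 − 6.17279e-07) = 3.75572e-13.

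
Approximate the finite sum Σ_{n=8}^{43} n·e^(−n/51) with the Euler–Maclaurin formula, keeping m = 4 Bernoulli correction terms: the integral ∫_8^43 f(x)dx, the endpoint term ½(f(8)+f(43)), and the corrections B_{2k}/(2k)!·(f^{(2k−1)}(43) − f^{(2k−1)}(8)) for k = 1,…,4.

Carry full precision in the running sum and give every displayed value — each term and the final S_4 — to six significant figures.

The integral term ∫_8^43 x·e^(−x/51) dx = 509.020.
Endpoint term: (f(8) + f(43))/2 = (6.83857 + 18.5054)/2 = 12.6720.
So far: 521.692.
k=1: B_{2}/(2)! × [f^{(1)}(43) − f^{(1)}(8)] = 1/12 × (0.0675072 − 0.720732) = -0.0544354.
Partial sum through k=1: 521.638.
k=2: B_{4}/(4)! × [f^{(3)}(43) − f^{(3)}(8)] = −1/720 × (0.000356872 − 0.000934400) = 8.02122e-07.
Partial sum through k=2: 521.638.
k=3: B_{6}/(6)! × [f^{(5)}(43) − f^{(5)}(8)] = 1/30240 × (2.64433e-07 − 6.11958e-07) = -1.14922e-11.
Partial sum through k=3: 521.638.
k=4: B_{8}/(8)! × [f^{(7)}(43) − f^{(7)}(8)] = −1/1209600 × (1.50580e-10 − 3.32437e-10) = 1.50345e-16.

S_4 ≈ 521.638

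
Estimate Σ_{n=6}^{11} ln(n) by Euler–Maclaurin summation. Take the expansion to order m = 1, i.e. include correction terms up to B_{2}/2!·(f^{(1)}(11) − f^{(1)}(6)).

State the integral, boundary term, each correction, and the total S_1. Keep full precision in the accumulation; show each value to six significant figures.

∫_6^11 ln(x) dx evaluates to 10.6263.
Endpoint term: (f(6) + f(11))/2 = (1.79176 + 2.39790)/2 = 2.09483.
Integral + boundary = 12.7211.
Order-1 term: 1/12 · (0.0909091 − 0.166667) = -0.00631313.

S_1 ≈ 12.7148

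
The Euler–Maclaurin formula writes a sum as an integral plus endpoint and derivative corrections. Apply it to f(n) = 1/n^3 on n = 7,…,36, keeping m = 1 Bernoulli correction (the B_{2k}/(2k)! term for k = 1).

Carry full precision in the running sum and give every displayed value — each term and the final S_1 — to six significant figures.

S_1 ≈ 0.0113907

Integral: ∫_7^36 1/x^3 dx = 0.00981828.
½[f(7) + f(36)] = ½[0.00291545 + 2.14335e-05] = 0.00146844.
So far: 0.0112867.
k=1: B_{2}/(2)! × [f^{(1)}(36) − f^{(1)}(7)] = 1/12 × (-1.78612e-06 − (-0.00124948)) = 0.000103974.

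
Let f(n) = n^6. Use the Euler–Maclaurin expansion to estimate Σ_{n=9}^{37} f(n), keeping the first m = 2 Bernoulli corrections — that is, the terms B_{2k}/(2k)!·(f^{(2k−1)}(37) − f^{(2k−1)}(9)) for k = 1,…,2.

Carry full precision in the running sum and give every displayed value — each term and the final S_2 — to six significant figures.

S_2 ≈ 1.48788e+10

∫_9^37 x^6 dx evaluates to 1.35610e+10.
Boundary: ½(f(9) + f(37)) = ½(531441 + 2.56573e+09) = 1.28313e+09.
Integral + boundary = 1.48441e+10.
Correction k=1: B_{2}/2! · (f^{(1)}(37) − f^{(1)}(9)) = 1/12 · (4.16064e+08 − 354294) = 3.46425e+07.
Running total after k=1: 1.48788e+10.
Correction k=2: B_{4}/4! · (f^{(3)}(37) − f^{(3)}(9)) = −1/720 · (6.07836e+06 − 87480.0) = -8320.67.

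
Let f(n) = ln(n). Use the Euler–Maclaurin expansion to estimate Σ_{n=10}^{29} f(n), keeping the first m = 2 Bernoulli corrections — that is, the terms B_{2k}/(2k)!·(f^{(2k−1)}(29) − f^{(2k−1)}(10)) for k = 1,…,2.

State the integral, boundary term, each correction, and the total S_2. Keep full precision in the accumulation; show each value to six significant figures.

∫_10^29 ln(x) dx evaluates to 55.6257.
Boundary: ½(f(10) + f(29)) = ½(2.30259 + 3.36730) = 2.83494.
So far: 58.4607.
Correction k=1: B_{2}/2! · (f^{(1)}(29) − f^{(1)}(10)) = 1/12 · (0.0344828 − 0.100000) = -0.00545977.
Partial sum through k=1: 58.4552.
Correction k=2: B_{4}/4! · (f^{(3)}(29) − f^{(3)}(10)) = −1/720 · (8.20042e-05 − 0.00200000) = 2.66388e-06.

S_2 ≈ 58.4552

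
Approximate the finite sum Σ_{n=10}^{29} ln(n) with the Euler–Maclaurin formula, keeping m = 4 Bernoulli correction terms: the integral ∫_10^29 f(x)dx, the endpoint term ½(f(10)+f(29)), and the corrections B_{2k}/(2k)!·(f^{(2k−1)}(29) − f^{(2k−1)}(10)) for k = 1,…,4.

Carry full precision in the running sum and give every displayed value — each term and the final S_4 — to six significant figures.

∫_10^29 ln(x) dx evaluates to 55.6257.
½[f(10) + f(29)] = ½[2.30259 + 3.36730] = 2.83494.
So far: 58.4607.
Correction k=1: B_{2}/2! · (f^{(1)}(29) − f^{(1)}(10)) = 1/12 · (0.0344828 − 0.100000) = -0.00545977.
Partial sum through k=1: 58.4552.
Correction k=2: B_{4}/4! · (f^{(3)}(29) − f^{(3)}(10)) = −1/720 · (8.20042e-05 − 0.00200000) = 2.66388e-06.
Partial sum through k=2: 58.4552.
Correction k=3: B_{6}/6! · (f^{(5)}(29) − f^{(5)}(10)) = 1/30240 · (1.17010e-06 − 0.000240000) = -7.89781e-09.
Partial sum through k=3: 58.4552.
Correction k=4: B_{8}/8! · (f^{(7)}(29) − f^{(7)}(10)) = −1/1209600 · (4.17394e-08 − 7.20000e-05) = 5.94893e-11.

S_4 ≈ 58.4552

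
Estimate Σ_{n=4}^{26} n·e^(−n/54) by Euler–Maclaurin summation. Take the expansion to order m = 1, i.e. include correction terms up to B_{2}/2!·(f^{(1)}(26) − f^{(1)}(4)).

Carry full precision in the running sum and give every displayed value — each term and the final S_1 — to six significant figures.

S_1 ≈ 249.042

∫_4^26 x·e^(−x/54) dx evaluates to 239.197.
½[f(4) + f(26)] = ½[3.71441 + 16.0646] = 9.88948.
So far: 249.087.
k=1: B_{2}/(2)! × [f^{(1)}(26) − f^{(1)}(4)] = 1/12 × (0.320376 − 0.859818) = -0.0449535.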